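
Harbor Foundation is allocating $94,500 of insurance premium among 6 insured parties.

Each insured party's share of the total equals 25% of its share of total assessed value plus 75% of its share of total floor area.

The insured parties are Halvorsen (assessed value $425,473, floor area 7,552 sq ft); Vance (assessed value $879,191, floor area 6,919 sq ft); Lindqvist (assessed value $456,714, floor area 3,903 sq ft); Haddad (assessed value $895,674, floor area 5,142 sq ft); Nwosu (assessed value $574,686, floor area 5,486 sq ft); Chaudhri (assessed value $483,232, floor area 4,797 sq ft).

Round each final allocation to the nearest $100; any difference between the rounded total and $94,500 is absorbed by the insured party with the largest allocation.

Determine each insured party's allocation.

Halvorsen: $18,500; Vance: $20,100; Lindqvist: $11,100; Haddad: $16,500; Nwosu: $15,200; Chaudhri: $13,100

Assessed value total 3,714,970; floor area total 33,799.
Composite weights (25% assessed value + 75% floor area): Halvorsen 0.1962; Vance 0.2127; Lindqvist 0.1173; Haddad 0.1744; Nwosu 0.1604; Chaudhri 0.1390.
Pro-rata amounts: Halvorsen 18,541.96; Vance 20,099.97; Lindqvist 11,088.85; Haddad 16,478.50; Nwosu 15,158.56; Chaudhri 13,132.16.
Rounded to nearest $100: Halvorsen $18,500; Vance $20,100; Lindqvist $11,100; Haddad $16,500; Nwosu $15,200; Chaudhri $13,100. Sum = $94,500.
No rounding difference to absorb.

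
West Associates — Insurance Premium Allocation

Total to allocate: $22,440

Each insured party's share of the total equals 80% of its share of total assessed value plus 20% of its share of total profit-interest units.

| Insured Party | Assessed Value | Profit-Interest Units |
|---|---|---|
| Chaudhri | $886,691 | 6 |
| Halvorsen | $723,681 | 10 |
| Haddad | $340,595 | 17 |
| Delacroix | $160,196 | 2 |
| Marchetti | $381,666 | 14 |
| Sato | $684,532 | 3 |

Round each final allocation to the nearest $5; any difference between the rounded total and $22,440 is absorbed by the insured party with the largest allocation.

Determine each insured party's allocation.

Chaudhri: $5,530; Halvorsen: $4,950; Haddad: $3,390; Delacroix: $1,080; Marchetti: $3,365; Sato: $4,125

Totals — assessed value 3,177,361, profit-interest units 52.
Composite weights (80% assessed value + 20% profit-interest units): Chaudhri 0.2463; Halvorsen 0.2207; Haddad 0.1511; Delacroix 0.0480; Marchetti 0.1499; Sato 0.1839.
Raw shares: Chaudhri 5,527.63; Halvorsen 4,951.85; Haddad 3,391.58; Delacroix 1,077.72; Marchetti 3,364.71; Sato 4,126.51.
At nearest $5: Chaudhri $5,530; Halvorsen $4,950; Haddad $3,390; Delacroix $1,080; Marchetti $3,365; Sato $4,125. Sum = $22,440.
No rounding difference to absorb.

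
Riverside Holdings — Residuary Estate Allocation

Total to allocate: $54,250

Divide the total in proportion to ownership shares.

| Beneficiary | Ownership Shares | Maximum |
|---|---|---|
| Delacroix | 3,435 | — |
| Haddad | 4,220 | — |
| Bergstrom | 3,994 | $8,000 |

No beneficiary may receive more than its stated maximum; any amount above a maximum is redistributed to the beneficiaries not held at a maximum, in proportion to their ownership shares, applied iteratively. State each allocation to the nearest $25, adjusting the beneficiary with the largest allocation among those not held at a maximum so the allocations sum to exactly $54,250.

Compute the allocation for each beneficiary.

Delacroix: $20,750 · Haddad: $25,500 · Bergstrom: $8,000

Ownership shares total: 11,649.
Proportional shares (ignoring caps): Delacroix 15,996.97; Haddad 19,652.76; Bergstrom 18,600.27.
Capped: Bergstrom ($8,000); balance $46,250 reallocated over remaining ownership shares 7,655.
Shares after redistribution: Delacroix 20,753.59 → $20,750; Haddad 25,496.41 → $25,500.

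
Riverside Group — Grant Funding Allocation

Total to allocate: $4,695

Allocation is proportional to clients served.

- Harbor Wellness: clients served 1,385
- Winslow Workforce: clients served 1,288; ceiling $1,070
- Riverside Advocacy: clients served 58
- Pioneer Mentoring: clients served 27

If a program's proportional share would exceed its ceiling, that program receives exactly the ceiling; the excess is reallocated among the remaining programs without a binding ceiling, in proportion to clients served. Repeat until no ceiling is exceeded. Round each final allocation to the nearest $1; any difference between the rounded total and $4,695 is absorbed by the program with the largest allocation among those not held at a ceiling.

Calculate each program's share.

Sum of clients served: 2,758.
Pro-rata shares before constraints: Harbor Wellness 2,357.71; Winslow Workforce 2,192.59; Riverside Advocacy 98.73; Pioneer Mentoring 45.96.
Held at cap: Winslow Workforce ($1,070); balance $3,625 reallocated over remaining clients served 1,470.
Redistributed shares: Harbor Wellness 3,415.39 → $3,415; Riverside Advocacy 143.03 → $143; Pioneer Mentoring 66.58 → $67.

Harbor Wellness: $3,415 · Winslow Workforce: $1,070 · Riverside Advocacy: $143 · Pioneer Mentoring: $67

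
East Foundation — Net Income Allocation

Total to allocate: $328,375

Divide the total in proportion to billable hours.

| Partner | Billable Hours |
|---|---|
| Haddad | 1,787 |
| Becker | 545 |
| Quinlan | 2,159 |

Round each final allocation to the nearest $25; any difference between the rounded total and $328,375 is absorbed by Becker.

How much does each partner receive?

Combined billable hours = 4,491.
Raw shares: Haddad 1,787/4,491 × $328,375 = 130,662.69; Becker 545/4,491 × $328,375 = 39,849.56; Quinlan 2,159/4,491 × $328,375 = 157,862.75.
At nearest $25: Haddad $130,675; Becker $39,850; Quinlan $157,875. Sum = $328,400.
Difference $328,375 − $328,400 = −$25 applied to Becker: Becker becomes $39,825.

Haddad: $130,675 | Becker: $39,825 | Quinlan: $157,875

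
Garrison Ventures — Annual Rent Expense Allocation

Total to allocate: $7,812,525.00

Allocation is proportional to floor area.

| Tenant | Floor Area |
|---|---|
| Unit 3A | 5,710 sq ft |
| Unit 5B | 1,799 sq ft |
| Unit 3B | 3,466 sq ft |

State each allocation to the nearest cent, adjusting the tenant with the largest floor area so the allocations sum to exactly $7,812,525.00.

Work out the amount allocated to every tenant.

Unit 3A: $4,064,648.54 · Unit 5B: $1,280,613.44 · Unit 3B: $2,467,263.02

Combined floor area = 5,710 + 1,799 + 3,466 = 10,975.
Raw shares: Unit 3A 4,064,648.5421; Unit 5B 1,280,613.4374; Unit 3B 2,467,263.0205.
Rounded to nearest cent: Unit 3A $4,064,648.54; Unit 5B $1,280,613.44; Unit 3B $2,467,263.02. Sum = $7,812,525.00.
No rounding difference to absorb.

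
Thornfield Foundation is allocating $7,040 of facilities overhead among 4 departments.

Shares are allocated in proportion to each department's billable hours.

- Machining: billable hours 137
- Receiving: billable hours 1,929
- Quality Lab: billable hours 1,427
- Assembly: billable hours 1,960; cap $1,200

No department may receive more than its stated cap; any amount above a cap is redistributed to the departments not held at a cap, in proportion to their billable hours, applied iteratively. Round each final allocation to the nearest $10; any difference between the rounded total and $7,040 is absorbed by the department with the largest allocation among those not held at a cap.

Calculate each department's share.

Sum of billable hours: 5,453.
Proportional shares (ignoring caps): Machining 176.87; Receiving 2,490.40; Quality Lab 1,842.30; Assembly 2,530.42.
Held at cap: Assembly ($1,200); residual $5,840 reallocated over remaining billable hours 3,493.
Redistributed shares: Machining 229.05 → $230; Receiving 3,225.12 → $3,230; Quality Lab 2,385.82 → $2,390.
Rounding difference −$10 applied to Receiving → $3,220.

Machining: $230 · Receiving: $3,220 · Quality Lab: $2,390 · Assembly: $1,200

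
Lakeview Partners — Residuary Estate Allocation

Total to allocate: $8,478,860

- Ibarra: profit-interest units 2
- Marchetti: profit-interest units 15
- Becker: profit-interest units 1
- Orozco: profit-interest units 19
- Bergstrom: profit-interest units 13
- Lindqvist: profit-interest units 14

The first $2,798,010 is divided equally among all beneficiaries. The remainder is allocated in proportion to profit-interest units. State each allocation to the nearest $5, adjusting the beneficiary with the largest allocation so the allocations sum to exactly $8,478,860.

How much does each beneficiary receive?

First tranche $2,798,010 split equally: $466,335 each.
Remainder $5,680,850 by profit-interest units (total 64): Ibarra 177,526.56 → $177,525; Marchetti 1,331,449.22 → $1,331,450; Becker 88,763.28 → $88,765; Orozco 1,686,502.34 → $1,686,500; Bergstrom 1,153,922.66 → $1,153,925; Lindqvist 1,242,685.94 → $1,242,685.
Totals: Ibarra $466,335 + $177,525 = $643,860; Marchetti $466,335 + $1,331,450 = $1,797,785; Becker $466,335 + $88,765 = $555,100; Orozco $466,335 + $1,686,500 = $2,152,835; Bergstrom $466,335 + $1,153,925 = $1,620,260; Lindqvist $466,335 + $1,242,685 = $1,709,020.

Ibarra: $643,860; Marchetti: $1,797,785; Becker: $555,100; Orozco: $2,152,835; Bergstrom: $1,620,260; Lindqvist: $1,709,020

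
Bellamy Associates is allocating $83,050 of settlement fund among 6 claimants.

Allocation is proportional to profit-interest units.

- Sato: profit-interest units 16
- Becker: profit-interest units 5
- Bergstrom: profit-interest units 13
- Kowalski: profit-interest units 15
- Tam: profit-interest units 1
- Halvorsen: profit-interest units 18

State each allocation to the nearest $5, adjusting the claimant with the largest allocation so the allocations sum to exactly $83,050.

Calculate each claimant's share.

Sato: $19,540 | Becker: $6,105 | Bergstrom: $15,875 | Kowalski: $18,320 | Tam: $1,220 | Halvorsen: $21,990

Sum of profit-interest units: 68.
Proportional shares: Sato 16/68 × $83,050 = 19,541.18; Becker 5/68 × $83,050 = 6,106.62; Bergstrom 13/68 × $83,050 = 15,877.21; Kowalski 15/68 × $83,050 = 18,319.85; Tam 1/68 × $83,050 = 1,221.32; Halvorsen 18/68 × $83,050 = 21,983.82.
At nearest $5: Sato $19,540; Becker $6,105; Bergstrom $15,875; Kowalski $18,320; Tam $1,220; Halvorsen $21,985. Sum = $83,045.
Difference $83,050 − $83,045 = +$5 applied to largest allocation (Halvorsen): Halvorsen becomes $21,990.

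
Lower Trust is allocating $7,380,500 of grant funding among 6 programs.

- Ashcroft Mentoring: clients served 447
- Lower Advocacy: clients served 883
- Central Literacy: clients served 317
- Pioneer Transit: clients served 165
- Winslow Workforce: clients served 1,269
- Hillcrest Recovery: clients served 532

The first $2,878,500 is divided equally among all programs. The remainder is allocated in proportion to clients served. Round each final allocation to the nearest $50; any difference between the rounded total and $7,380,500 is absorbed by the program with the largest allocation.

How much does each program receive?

$2,878,500 shared equally gives $479,750 per program.
Remainder $4,502,000 by clients served (total 3,613): Ashcroft Mentoring 556,986.99 → $557,000; Lower Advocacy 1,100,267.37 → $1,100,250; Central Literacy 394,999.72 → $395,000; Pioneer Transit 205,599.23 → $205,600; Winslow Workforce 1,581,244.95 → $1,581,250; Hillcrest Recovery 662,901.74 → $662,900.
Totals: Ashcroft Mentoring $479,750 + $557,000 = $1,036,750; Lower Advocacy $479,750 + $1,100,250 = $1,580,000; Central Literacy $479,750 + $395,000 = $874,750; Pioneer Transit $479,750 + $205,600 = $685,350; Winslow Workforce $479,750 + $1,581,250 = $2,061,000; Hillcrest Recovery $479,750 + $662,900 = $1,142,650.

Ashcroft Mentoring: $1,036,750 · Lower Advocacy: $1,580,000 · Central Literacy: $874,750 · Pioneer Transit: $685,350 · Winslow Workforce: $2,061,000 · Hillcrest Recovery: $1,142,650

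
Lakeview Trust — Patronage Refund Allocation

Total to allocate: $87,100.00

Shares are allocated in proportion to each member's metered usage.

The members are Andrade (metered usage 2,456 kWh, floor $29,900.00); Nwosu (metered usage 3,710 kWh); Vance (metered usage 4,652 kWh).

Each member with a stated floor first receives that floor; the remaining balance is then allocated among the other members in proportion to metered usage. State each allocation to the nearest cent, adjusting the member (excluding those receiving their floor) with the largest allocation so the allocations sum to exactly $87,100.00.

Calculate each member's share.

Fund the minimums — Andrade $29,900.00. Remaining pool $57,200.00.
Remaining pool split over remaining metered usage 8,362: Nwosu 25,378.1392 → $25,378.14; Vance 31,821.8608 → $31,821.86.

Andrade: $29,900.00 | Nwosu: $25,378.14 | Vance: $31,821.86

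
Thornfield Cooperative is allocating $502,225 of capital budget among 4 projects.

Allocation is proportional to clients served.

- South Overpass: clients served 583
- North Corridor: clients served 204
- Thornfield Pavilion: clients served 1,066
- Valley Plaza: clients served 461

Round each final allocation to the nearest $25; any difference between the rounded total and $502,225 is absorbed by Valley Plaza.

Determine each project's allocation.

Clients served total: 2,314.
Proportional shares: South Overpass 583/2,314 × $502,225 = 126,532.92; North Corridor 204/2,314 × $502,225 = 44,275.67; Thornfield Pavilion 1,066/2,314 × $502,225 = 231,362.08; Valley Plaza 461/2,314 × $502,225 = 100,054.33.
At nearest $25: South Overpass $126,525; North Corridor $44,275; Thornfield Pavilion $231,350; Valley Plaza $100,050. Sum = $502,200.
Difference $502,225 − $502,200 = +$25 applied to Valley Plaza: Valley Plaza becomes $100,075.

South Overpass: $126,525; North Corridor: $44,275; Thornfield Pavilion: $231,350; Valley Plaza: $100,075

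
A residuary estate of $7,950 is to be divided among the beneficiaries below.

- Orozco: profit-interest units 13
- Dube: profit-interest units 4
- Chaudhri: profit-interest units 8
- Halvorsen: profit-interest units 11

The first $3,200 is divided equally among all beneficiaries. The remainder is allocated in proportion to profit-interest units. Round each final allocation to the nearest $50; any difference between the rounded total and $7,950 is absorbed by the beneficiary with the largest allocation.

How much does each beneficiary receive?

$3,200 shared equally gives $800 per beneficiary.
Remainder $4,750 by profit-interest units (total 36): Orozco 1,715.28 → $1,700; Dube 527.78 → $550; Chaudhri 1,055.56 → $1,050; Halvorsen 1,451.39 → $1,450.
Totals: Orozco $800 + $1,700 = $2,500; Dube $800 + $550 = $1,350; Chaudhri $800 + $1,050 = $1,850; Halvorsen $800 + $1,450 = $2,250.

Orozco: $2,500 | Dube: $1,350 | Chaudhri: $1,850 | Halvorsen: $2,250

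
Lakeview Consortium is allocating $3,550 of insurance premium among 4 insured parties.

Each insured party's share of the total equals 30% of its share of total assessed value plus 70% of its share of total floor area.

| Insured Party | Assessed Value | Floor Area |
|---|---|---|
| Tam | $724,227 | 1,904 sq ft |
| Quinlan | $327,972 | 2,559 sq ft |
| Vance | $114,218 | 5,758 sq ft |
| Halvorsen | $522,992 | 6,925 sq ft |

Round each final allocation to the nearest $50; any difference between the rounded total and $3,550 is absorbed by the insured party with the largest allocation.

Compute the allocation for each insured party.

Assessed value total 1,689,409; floor area total 17,146.
Combined weights (30% assessed value + 70% floor area): Tam 0.2063; Quinlan 0.1627; Vance 0.2554; Halvorsen 0.3756.
Raw shares: Tam 732.50; Quinlan 577.63; Vance 906.52; Halvorsen 1,333.35.
At nearest $50: Tam $750; Quinlan $600; Vance $900; Halvorsen $1,350. Sum = $3,600.
Difference $3,550 − $3,600 = −$50 applied to largest allocation (Halvorsen): Halvorsen becomes $1,300.

Tam: $750; Quinlan: $600; Vance: $900; Halvorsen: $1,300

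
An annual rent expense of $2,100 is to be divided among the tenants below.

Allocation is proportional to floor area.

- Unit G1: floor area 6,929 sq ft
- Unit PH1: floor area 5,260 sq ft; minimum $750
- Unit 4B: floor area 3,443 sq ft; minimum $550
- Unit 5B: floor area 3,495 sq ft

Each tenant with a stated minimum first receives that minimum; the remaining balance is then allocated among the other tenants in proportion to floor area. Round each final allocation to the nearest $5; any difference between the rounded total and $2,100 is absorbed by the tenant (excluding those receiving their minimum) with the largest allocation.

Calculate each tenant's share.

Unit G1: $530 | Unit PH1: $750 | Unit 4B: $550 | Unit 5B: $270

Guaranteed amounts: Unit PH1 $750; Unit 4B $550. Remaining pool $800.
Remaining pool split over remaining floor area 10,424: Unit G1 531.77 → $530; Unit 5B 268.23 → $270.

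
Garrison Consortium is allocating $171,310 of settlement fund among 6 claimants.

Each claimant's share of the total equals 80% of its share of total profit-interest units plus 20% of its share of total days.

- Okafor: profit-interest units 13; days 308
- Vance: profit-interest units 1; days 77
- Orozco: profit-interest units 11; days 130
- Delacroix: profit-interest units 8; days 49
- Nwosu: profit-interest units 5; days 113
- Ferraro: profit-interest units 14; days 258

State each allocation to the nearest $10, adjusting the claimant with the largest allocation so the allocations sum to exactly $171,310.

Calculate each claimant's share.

Profit-interest units total 52; days total 935.
Combined weights (80% profit-interest units + 20% days): Okafor 0.2659; Vance 0.0319; Orozco 0.1970; Delacroix 0.1336; Nwosu 0.1011; Ferraro 0.2706.
Raw shares: Okafor 45,548.31; Vance 5,457.11; Orozco 33,754.62; Delacroix 22,879.86; Nwosu 17,318.45; Ferraro 46,351.65.
After rounding ($10): Okafor $45,550; Vance $5,460; Orozco $33,750; Delacroix $22,880; Nwosu $17,320; Ferraro $46,350. Sum = $171,310.
No rounding difference to absorb.

Okafor: $45,550; Vance: $5,460; Orozco: $33,750; Delacroix: $22,880; Nwosu: $17,320; Ferraro: $46,350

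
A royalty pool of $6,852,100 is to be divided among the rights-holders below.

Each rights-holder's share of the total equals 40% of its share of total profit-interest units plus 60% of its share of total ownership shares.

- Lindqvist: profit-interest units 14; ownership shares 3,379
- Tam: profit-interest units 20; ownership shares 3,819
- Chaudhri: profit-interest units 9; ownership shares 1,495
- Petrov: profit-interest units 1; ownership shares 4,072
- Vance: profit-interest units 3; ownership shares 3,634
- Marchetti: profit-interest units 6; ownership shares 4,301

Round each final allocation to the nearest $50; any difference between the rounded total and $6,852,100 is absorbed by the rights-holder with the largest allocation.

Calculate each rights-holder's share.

Lindqvist: $1,395,100 | Tam: $1,792,800 | Chaudhri: $762,350 | Petrov: $860,450 | Vance: $876,900 | Marchetti: $1,164,500

Profit-interest units total 53; ownership shares total 20,700.
Combined weights (40% profit-interest units + 60% ownership shares): Lindqvist 0.2036; Tam 0.2616; Chaudhri 0.1113; Petrov 0.1256; Vance 0.1280; Marchetti 0.1699.
Raw shares: Lindqvist 1,395,104.05; Tam 1,792,776.92; Chaudhri 762,349.99; Petrov 860,460.37; Vance 876,896.42; Marchetti 1,164,512.24.
After rounding ($50): Lindqvist $1,395,100; Tam $1,792,800; Chaudhri $762,350; Petrov $860,450; Vance $876,900; Marchetti $1,164,500. Sum = $6,852,100.
Sum already equals the total — no adjustment.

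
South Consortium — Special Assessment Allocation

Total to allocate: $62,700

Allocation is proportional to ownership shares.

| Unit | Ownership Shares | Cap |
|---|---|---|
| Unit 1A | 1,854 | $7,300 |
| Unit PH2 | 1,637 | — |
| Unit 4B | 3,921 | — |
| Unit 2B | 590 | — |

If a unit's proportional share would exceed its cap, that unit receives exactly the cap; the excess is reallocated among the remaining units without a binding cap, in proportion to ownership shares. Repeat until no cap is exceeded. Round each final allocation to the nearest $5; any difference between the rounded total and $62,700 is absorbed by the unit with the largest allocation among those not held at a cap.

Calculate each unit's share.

Unit 1A: $7,300 · Unit PH2: $14,750 · Unit 4B: $35,335 · Unit 2B: $5,315

Total ownership shares = 8,002.
Pro-rata shares before constraints: Unit 1A 14,527.09; Unit PH2 12,826.78; Unit 4B 30,723.16; Unit 2B 4,622.97.
Held at cap: Unit 1A ($7,300); balance $55,400 reallocated over remaining ownership shares 6,148.
Redistributed shares: Unit PH2 14,751.11 → $14,750; Unit 4B 35,332.37 → $35,330; Unit 2B 5,316.53 → $5,315.
Rounding difference +$5 applied to Unit 4B → $35,335.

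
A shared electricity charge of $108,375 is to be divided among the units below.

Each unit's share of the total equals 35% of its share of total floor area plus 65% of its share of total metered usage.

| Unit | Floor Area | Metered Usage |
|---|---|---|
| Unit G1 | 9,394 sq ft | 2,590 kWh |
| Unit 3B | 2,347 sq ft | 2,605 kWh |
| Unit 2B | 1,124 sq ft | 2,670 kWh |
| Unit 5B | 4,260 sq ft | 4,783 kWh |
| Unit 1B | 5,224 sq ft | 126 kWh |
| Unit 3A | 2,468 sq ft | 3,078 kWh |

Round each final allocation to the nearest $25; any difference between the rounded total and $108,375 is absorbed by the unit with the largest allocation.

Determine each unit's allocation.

Totals — floor area 24,817, metered usage 15,852.
Blended shares (35% floor area + 65% metered usage): Unit G1 0.2387; Unit 3B 0.1399; Unit 2B 0.1253; Unit 5B 0.2562; Unit 1B 0.0788; Unit 3A 0.1610.
Unrounded shares: Unit G1 25,867.69; Unit 3B 15,163.45; Unit 2B 13,583.02; Unit 5B 27,766.03; Unit 1B 8,544.48; Unit 3A 17,450.32.
Rounded to nearest $25: Unit G1 $25,875; Unit 3B $15,175; Unit 2B $13,575; Unit 5B $27,775; Unit 1B $8,550; Unit 3A $17,450. Sum = $108,400.
Difference $108,375 − $108,400 = −$25 applied to largest allocation (Unit 5B): Unit 5B becomes $27,750.

Unit G1: $25,875 · Unit 3B: $15,175 · Unit 2B: $13,575 · Unit 5B: $27,750 · Unit 1B: $8,550 · Unit 3A: $17,450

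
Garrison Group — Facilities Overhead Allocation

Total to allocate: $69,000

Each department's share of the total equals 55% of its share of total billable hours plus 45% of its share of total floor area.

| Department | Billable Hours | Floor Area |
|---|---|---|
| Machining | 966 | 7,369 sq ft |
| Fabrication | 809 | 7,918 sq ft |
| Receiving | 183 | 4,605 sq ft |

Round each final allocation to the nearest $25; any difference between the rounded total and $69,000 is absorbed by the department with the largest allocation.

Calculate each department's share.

Totals — billable hours 1,958, floor area 19,892.
Combined weights (55% billable hours + 45% floor area): Machining 0.4381; Fabrication 0.4064; Receiving 0.1556.
Proportional shares: Machining 30,225.52; Fabrication 28,039.49; Receiving 10,734.99.
After rounding ($25): Machining $30,225; Fabrication $28,050; Receiving $10,725. Sum = $69,000.
Sum already equals the total — no adjustment.

Machining: $30,225 · Fabrication: $28,050 · Receiving: $10,725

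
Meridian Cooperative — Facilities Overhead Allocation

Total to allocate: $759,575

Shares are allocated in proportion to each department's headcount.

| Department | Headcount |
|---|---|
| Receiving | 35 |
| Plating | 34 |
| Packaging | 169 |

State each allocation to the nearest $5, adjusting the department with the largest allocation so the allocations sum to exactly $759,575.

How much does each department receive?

Sum of headcount: 238.
Unrounded shares: Receiving 35/238 × $759,575 = 111,702.21; Plating 34/238 × $759,575 = 108,510.71; Packaging 169/238 × $759,575 = 539,362.08.
Rounded to nearest $5: Receiving $111,700; Plating $108,510; Packaging $539,360. Sum = $759,570.
Difference $759,575 − $759,570 = +$5 applied to largest allocation (Packaging): Packaging becomes $539,365.

Receiving: $111,700 · Plating: $108,510 · Packaging: $539,365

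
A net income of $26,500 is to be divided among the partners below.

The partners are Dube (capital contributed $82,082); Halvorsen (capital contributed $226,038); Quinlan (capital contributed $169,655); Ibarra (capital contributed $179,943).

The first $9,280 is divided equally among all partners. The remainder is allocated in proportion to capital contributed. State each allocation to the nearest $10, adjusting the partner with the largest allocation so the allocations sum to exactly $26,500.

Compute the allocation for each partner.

First tranche $9,280 split equally: $2,320 each.
Remainder $17,220 by capital contributed (total 657,718): Dube 2,149.02 → $2,150; Halvorsen 5,918.00 → $5,920; Quinlan 4,441.81 → $4,440; Ibarra 4,711.17 → $4,710.
Totals: Dube $2,320 + $2,150 = $4,470; Halvorsen $2,320 + $5,920 = $8,240; Quinlan $2,320 + $4,440 = $6,760; Ibarra $2,320 + $4,710 = $7,030.

Dube: $4,470 | Halvorsen: $8,240 | Quinlan: $6,760 | Ibarra: $7,030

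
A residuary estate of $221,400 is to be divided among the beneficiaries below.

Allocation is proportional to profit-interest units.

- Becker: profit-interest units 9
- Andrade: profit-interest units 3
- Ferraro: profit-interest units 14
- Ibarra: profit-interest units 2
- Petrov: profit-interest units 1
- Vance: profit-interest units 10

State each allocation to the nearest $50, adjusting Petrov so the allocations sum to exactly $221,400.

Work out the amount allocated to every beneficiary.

Becker: $51,100 | Andrade: $17,050 | Ferraro: $79,500 | Ibarra: $11,350 | Petrov: $5,650 | Vance: $56,750

Combined profit-interest units = 39.
Unrounded shares: Becker 9/39 × $221,400 = 51,092.31; Andrade 3/39 × $221,400 = 17,030.77; Ferraro 14/39 × $221,400 = 79,476.92; Ibarra 2/39 × $221,400 = 11,353.85; Petrov 1/39 × $221,400 = 5,676.92; Vance 10/39 × $221,400 = 56,769.23.
After rounding ($50): Becker $51,100; Andrade $17,050; Ferraro $79,500; Ibarra $11,350; Petrov $5,700; Vance $56,750. Sum = $221,450.
Difference $221,400 − $221,450 = −$50 applied to Petrov: Petrov becomes $5,650.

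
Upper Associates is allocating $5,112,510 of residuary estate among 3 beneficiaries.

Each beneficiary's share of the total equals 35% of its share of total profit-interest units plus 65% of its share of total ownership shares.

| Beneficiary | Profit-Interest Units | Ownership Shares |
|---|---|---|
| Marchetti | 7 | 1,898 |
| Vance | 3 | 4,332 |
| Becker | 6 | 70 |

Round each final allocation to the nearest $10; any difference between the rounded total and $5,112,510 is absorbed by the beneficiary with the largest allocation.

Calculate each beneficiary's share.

Totals — profit-interest units 16, ownership shares 6,300.
Blended shares (35% profit-interest units + 65% ownership shares): Marchetti 0.3490; Vance 0.5126; Becker 0.1385.
Pro-rata amounts: Marchetti 1,784,012.39; Vance 2,620,556.99; Becker 707,940.62.
After rounding ($10): Marchetti $1,784,010; Vance $2,620,560; Becker $707,940. Sum = $5,112,510.
Rounded total matches; no reconciliation needed.

Marchetti: $1,784,010 · Vance: $2,620,560 · Becker: $707,940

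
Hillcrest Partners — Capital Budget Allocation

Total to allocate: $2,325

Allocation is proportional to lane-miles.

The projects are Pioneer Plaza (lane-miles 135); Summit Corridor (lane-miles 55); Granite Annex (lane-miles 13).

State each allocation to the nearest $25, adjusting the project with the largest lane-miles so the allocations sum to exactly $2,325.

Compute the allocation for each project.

Combined lane-miles = 135 + 55 + 13 = 203.
Raw shares: Pioneer Plaza 1,546.18; Summit Corridor 629.93; Granite Annex 148.89.
At nearest $25: Pioneer Plaza $1,550; Summit Corridor $625; Granite Annex $150. Sum = $2,325.
Rounded total matches; no reconciliation needed.

Pioneer Plaza: $1,550 · Summit Corridor: $625 · Granite Annex: $150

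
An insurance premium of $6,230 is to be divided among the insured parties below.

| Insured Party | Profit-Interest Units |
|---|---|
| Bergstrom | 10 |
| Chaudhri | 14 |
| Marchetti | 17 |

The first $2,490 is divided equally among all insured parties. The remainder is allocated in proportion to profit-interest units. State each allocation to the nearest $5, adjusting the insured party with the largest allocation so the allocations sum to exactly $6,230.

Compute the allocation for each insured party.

Bergstrom: $1,740; Chaudhri: $2,105; Marchetti: $2,385

$2,490 shared equally gives $830 per insured party.
Remainder $3,740 by profit-interest units (total 41): Bergstrom 912.20 → $910; Chaudhri 1,277.07 → $1,275; Marchetti 1,550.73 → $1,550.
Rounding difference +$5 on remainder applied to Marchetti.
Totals: Bergstrom $830 + $910 = $1,740; Chaudhri $830 + $1,275 = $2,105; Marchetti $830 + $1,555 = $2,385.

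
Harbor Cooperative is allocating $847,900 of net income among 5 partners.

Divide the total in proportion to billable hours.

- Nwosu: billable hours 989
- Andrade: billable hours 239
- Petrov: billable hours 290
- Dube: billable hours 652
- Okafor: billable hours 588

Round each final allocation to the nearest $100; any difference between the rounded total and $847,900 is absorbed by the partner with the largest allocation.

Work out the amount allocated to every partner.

Nwosu: $304,000; Andrade: $73,500; Petrov: $89,200; Dube: $200,400; Okafor: $180,800

Combined billable hours = 2,758.
Unrounded shares: Nwosu 989/2,758 × $847,900 = 304,051.16; Andrade 239/2,758 × $847,900 = 73,476.47; Petrov 290/2,758 × $847,900 = 89,155.55; Dube 652/2,758 × $847,900 = 200,446.27; Okafor 588/2,758 × $847,900 = 180,770.56.
After rounding ($100): Nwosu $304,100; Andrade $73,500; Petrov $89,200; Dube $200,400; Okafor $180,800. Sum = $848,000.
Difference $847,900 − $848,000 = −$100 applied to largest allocation (Nwosu): Nwosu becomes $304,000.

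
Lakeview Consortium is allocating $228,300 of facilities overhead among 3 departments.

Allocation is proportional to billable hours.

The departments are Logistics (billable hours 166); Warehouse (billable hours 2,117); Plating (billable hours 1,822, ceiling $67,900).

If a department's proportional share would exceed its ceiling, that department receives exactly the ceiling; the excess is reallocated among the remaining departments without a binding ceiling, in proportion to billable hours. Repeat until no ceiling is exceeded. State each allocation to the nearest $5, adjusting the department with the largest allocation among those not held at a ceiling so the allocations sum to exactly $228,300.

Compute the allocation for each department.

Total billable hours = 4,105.
Unconstrained shares: Logistics 9,232.11; Warehouse 117,737.17; Plating 101,330.72.
Cap binds for Plating ($67,900); balance $160,400 reallocated over remaining billable hours 2,283.
Remaining shares: Logistics 11,662.90 → $11,665; Warehouse 148,737.10 → $148,735.

Logistics: $11,665; Warehouse: $148,735; Plating: $67,900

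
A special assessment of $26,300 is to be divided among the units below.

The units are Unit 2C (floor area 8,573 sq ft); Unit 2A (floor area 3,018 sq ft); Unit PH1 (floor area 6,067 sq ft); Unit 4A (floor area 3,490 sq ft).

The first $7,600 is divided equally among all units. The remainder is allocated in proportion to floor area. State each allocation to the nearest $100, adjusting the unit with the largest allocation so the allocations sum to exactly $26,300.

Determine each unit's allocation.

$7,600 shared equally gives $1,900 per unit.
Remainder $18,700 by floor area (total 21,148): Unit 2C 7,580.63 → $7,600; Unit 2A 2,668.65 → $2,700; Unit PH1 5,364.71 → $5,400; Unit 4A 3,086.01 → $3,100.
Rounding difference −$100 on remainder applied to Unit 2C.
Totals: Unit 2C $1,900 + $7,500 = $9,400; Unit 2A $1,900 + $2,700 = $4,600; Unit PH1 $1,900 + $5,400 = $7,300; Unit 4A $1,900 + $3,100 = $5,000.

Unit 2C: $9,400 | Unit 2A: $4,600 | Unit PH1: $7,300 | Unit 4A: $5,000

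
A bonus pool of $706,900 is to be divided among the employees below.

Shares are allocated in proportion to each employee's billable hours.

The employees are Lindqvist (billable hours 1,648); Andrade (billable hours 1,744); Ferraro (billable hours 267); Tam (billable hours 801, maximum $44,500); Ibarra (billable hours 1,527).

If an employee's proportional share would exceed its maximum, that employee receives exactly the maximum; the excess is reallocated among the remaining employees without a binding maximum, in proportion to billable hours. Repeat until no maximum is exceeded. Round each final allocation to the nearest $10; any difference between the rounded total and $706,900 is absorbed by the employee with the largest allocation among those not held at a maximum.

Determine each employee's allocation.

Combined billable hours = 5,987.
Proportional shares (ignoring caps): Lindqvist 194,583.46; Andrade 205,918.42; Ferraro 31,525.35; Tam 94,576.06; Ibarra 180,296.69.
Cap binds for Tam ($44,500); balance $662,400 reallocated over remaining billable hours 5,186.
Redistributed shares: Lindqvist 210,496.57 → $210,500; Andrade 222,758.50 → $222,760; Ferraro 34,103.51 → $34,100; Ibarra 195,041.42 → $195,040.

Lindqvist: $210,500; Andrade: $222,760; Ferraro: $34,100; Tam: $44,500; Ibarra: $195,040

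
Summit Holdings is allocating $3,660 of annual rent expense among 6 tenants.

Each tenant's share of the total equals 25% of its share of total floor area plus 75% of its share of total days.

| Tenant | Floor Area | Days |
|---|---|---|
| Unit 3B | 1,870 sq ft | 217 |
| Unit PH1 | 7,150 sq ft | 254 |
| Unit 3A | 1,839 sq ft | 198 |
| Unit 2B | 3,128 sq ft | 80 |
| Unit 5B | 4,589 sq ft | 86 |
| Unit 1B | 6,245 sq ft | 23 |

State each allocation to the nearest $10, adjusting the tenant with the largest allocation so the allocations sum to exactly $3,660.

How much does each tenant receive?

Unit 3B: $760 · Unit PH1: $1,090 · Unit 3A: $700 · Unit 2B: $370 · Unit 5B: $440 · Unit 1B: $300

Floor area total 24,821; days total 858.
Combined weights (25% floor area + 75% days): Unit 3B 0.2085; Unit PH1 0.2940; Unit 3A 0.1916; Unit 2B 0.1014; Unit 5B 0.1214; Unit 1B 0.0830.
Unrounded shares: Unit 3B 763.18; Unit PH1 1,076.20; Unit 3A 701.25; Unit 2B 371.25; Unit 5B 444.31; Unit 1B 303.80.
At nearest $10: Unit 3B $760; Unit PH1 $1,080; Unit 3A $700; Unit 2B $370; Unit 5B $440; Unit 1B $300. Sum = $3,650.
Difference $3,660 − $3,650 = +$10 applied to largest allocation (Unit PH1): Unit PH1 becomes $1,090.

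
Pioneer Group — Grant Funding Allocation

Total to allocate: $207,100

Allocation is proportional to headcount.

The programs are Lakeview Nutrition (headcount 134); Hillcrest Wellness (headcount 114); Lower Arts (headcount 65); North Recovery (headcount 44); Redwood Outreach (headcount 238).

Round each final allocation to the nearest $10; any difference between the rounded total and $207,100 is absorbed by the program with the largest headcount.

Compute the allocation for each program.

Lakeview Nutrition: $46,640 | Hillcrest Wellness: $39,680 | Lower Arts: $22,620 | North Recovery: $15,310 | Redwood Outreach: $82,850

Combined headcount = 595.
Raw shares: Lakeview Nutrition 134/595 × $207,100 = 46,641.01; Hillcrest Wellness 114/595 × $207,100 = 39,679.66; Lower Arts 65/595 × $207,100 = 22,624.37; North Recovery 44/595 × $207,100 = 15,314.96; Redwood Outreach 238/595 × $207,100 = 82,840.00.
At nearest $10: Lakeview Nutrition $46,640; Hillcrest Wellness $39,680; Lower Arts $22,620; North Recovery $15,310; Redwood Outreach $82,840. Sum = $207,090.
Difference $207,100 − $207,090 = +$10 applied to largest headcount (Redwood Outreach): Redwood Outreach becomes $82,850.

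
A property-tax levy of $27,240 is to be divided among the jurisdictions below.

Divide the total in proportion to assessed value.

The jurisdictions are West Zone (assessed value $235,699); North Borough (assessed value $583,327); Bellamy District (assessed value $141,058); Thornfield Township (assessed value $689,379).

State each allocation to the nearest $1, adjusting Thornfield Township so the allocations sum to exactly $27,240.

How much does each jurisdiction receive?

West Zone: $3,892 | North Borough: $9,633 | Bellamy District: $2,329 | Thornfield Township: $11,386

Assessed value total: 1,649,463.
Proportional shares: West Zone 235,699/1,649,463 × $27,240 = 3,892.44; North Borough 583,327/1,649,463 × $27,240 = 9,633.33; Bellamy District 141,058/1,649,463 × $27,240 = 2,329.497; Thornfield Township 689,379/1,649,463 × $27,240 = 11,384.73.
At nearest $1: West Zone $3,892; North Borough $9,633; Bellamy District $2,329; Thornfield Township $11,385. Sum = $27,239.
Difference $27,240 − $27,239 = +$1 applied to Thornfield Township: Thornfield Township becomes $11,386.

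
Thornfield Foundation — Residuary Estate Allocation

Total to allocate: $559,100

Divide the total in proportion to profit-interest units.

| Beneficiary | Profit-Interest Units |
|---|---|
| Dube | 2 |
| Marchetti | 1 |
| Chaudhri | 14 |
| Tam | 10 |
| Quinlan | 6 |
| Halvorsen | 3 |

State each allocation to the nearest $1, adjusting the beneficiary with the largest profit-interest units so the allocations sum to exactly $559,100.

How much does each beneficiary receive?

Dube: $31,061 | Marchetti: $15,531 | Chaudhri: $217,427 | Tam: $155,306 | Quinlan: $93,183 | Halvorsen: $46,592

Total profit-interest units = 36.
Pro-rata amounts: Dube 2/36 × $559,100 = 31,061.11; Marchetti 1/36 × $559,100 = 15,530.56; Chaudhri 14/36 × $559,100 = 217,427.78; Tam 10/36 × $559,100 = 155,305.56; Quinlan 6/36 × $559,100 = 93,183.33; Halvorsen 3/36 × $559,100 = 46,591.67.
At nearest $1: Dube $31,061; Marchetti $15,531; Chaudhri $217,428; Tam $155,306; Quinlan $93,183; Halvorsen $46,592. Sum = $559,101.
Difference $559,100 − $559,101 = −$1 applied to largest profit-interest units (Chaudhri): Chaudhri becomes $217,427.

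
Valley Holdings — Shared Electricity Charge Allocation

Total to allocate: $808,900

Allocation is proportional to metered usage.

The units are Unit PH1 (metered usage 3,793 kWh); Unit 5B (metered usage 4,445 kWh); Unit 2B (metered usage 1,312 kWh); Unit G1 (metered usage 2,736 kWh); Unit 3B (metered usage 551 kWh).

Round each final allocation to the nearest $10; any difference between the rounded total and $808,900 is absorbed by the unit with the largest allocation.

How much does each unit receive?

Unit PH1: $239,010; Unit 5B: $280,100; Unit 2B: $82,670; Unit G1: $172,400; Unit 3B: $34,720

Total metered usage = 12,837.
Pro-rata amounts: Unit PH1 3,793/12,837 × $808,900 = 239,008.94; Unit 5B 4,445/12,837 × $808,900 = 280,093.52; Unit 2B 1,312/12,837 × $808,900 = 82,673.27; Unit G1 2,736/12,837 × $808,900 = 172,404.02; Unit 3B 551/12,837 × $808,900 = 34,720.25.
At nearest $10: Unit PH1 $239,010; Unit 5B $280,090; Unit 2B $82,670; Unit G1 $172,400; Unit 3B $34,720. Sum = $808,890.
Difference $808,900 − $808,890 = +$10 applied to largest allocation (Unit 5B): Unit 5B becomes $280,100.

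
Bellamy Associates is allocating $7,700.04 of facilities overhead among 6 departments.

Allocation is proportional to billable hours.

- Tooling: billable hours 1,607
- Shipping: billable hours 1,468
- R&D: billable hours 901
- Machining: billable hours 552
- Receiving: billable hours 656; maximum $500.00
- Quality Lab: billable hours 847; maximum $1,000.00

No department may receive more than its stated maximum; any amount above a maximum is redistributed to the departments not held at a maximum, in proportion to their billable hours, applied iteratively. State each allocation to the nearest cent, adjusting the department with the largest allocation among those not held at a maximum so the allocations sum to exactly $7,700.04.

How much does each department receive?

Tooling: $2,200.41 · Shipping: $2,010.08 · R&D: $1,233.71 · Machining: $755.84 · Receiving: $500.00 · Quality Lab: $1,000.00

Combined billable hours = 6,031.
Pro-rata shares before constraints: Tooling 2,051.7268; Shipping 1,874.2594; R&D 1,150.3459; Machining 704.7624; Receiving 837.5437; Quality Lab 1,081.4017.
Held at cap: Receiving ($500.00), Quality Lab ($1,000.00); remaining pool $6,200.04 reallocated over remaining billable hours 4,528.
Shares after redistribution: Tooling 2,200.4117 → $2,200.41; Shipping 2,010.0836 → $2,010.08; R&D 1,233.7094 → $1,233.71; Machining 755.8353 → $755.84.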